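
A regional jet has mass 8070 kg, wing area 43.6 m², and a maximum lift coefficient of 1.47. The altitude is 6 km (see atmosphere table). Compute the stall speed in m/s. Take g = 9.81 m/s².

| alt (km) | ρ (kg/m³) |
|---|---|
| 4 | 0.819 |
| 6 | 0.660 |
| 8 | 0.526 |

V_stall = 61.2 m/s

At 6 km, from the table: ρ = 0.660 kg/m³.
Stall occurs when L = W at CL,max. W = mg = 8070 × 9.81 = 79170 N.
V_stall = √(2W/(ρ·S·CL,max)) = √(2 × 79170 / (0.66 × 43.6 × 1.47))
V_stall = √3743 = 61.2 m/s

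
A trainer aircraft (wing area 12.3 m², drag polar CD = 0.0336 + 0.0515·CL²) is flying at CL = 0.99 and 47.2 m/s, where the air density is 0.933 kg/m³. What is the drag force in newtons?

D = 1070 N

CD = 0.0336 + 0.0515 × 0.99² = 0.08408
D = ½ρv²S·CD = ½ × 0.933 × 47.2² × 12.3 × 0.08408 = 1070 N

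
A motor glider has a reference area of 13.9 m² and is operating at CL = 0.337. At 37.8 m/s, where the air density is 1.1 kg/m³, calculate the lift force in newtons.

L = 3680 N

Dynamic pressure q = ½ρv² = ½ × 1.1 × 37.8² = 785.9 Pa.
L = q·S·CL = 785.9 × 13.9 × 0.337 = 3680 N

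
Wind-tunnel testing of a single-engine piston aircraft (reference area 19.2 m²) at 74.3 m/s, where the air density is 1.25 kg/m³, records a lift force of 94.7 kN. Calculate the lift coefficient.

From L = ½ρv²S·CL, rearranging gives CL = 2L/(ρv²S).
CL = 2 × 94700 / (1.25 × 74.3² × 19.2) = 1.43

CL = 1.43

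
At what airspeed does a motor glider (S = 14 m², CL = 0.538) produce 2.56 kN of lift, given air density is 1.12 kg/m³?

L = ½ρv²S·CL ⇒ v = √(2L/(ρ·S·CL))
v = √(2 × 2560 / (1.12 × 14 × 0.538)) = √606.9 = 24.6 m/s

v = 24.6 m/s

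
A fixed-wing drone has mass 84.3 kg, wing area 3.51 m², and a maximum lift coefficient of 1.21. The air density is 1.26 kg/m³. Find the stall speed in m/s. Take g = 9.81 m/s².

V_stall = 17.6 m/s

Stall occurs when L = W at CL,max. W = mg = 84.3 × 9.81 = 827 N.
From L = ½ρV²S·CL,max = W: V_stall = √(2W/(ρSCL,max)) = √(2·827/(1.26·3.51·1.21))
V_stall = √309.1 = 17.6 m/s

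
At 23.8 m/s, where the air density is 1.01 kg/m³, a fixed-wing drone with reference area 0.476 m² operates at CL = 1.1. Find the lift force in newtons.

L = ½ρv²S·CL = ½ × 1.01 × 23.8² × 0.476 × 1.1 = 150 N

L = 150 N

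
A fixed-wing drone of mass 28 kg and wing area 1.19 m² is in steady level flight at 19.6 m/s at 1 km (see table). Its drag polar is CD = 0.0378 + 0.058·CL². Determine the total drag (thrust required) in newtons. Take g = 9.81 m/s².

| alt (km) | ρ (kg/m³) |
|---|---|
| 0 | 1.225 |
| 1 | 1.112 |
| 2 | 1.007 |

D = 26.8 N

At 1 km, from the table: ρ = 1.112 kg/m³.
Weight W = mg = 28 × 9.81 = 274.68 N; in level flight L = W.
q = ½ρv² = ½ × 1.112 × 19.6² = 213.6 Pa.
CL = 2W/(ρv²S) = 2×274.68/(1.112×19.6²×1.19) = 1.081.
CD = 0.0378 + 0.058 × 1.081² = 0.1055.
D = q·S·CD = 213.6 × 1.19 × 0.1055 = 26.82 N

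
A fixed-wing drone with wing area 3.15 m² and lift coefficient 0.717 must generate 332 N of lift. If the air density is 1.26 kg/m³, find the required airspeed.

L = ½ρv²S·CL ⇒ v = √(2L/(ρ·S·CL))
v = √(2 × 332 / (1.26 × 3.15 × 0.717)) = √233.3 = 15.3 m/s

v = 15.3 m/s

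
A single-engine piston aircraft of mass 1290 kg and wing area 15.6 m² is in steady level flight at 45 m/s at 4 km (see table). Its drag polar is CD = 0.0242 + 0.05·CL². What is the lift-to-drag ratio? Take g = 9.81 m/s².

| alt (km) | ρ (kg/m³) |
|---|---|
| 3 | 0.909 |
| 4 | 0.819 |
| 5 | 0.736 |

At 4 km, from the table: ρ = 0.819 kg/m³.
Weight W = mg = 1290 × 9.81 = 12655 N; in level flight L = W.
q = ½ρv² = ½ × 0.819 × 45² = 829.2 Pa.
CL = 2W/(ρv²S) = 2×12655/(0.819×45²×15.6) = 0.9783.
CD = 0.0242 + 0.05 × 0.9783² = 0.07205.
L/D = CL/CD = 0.9783 / 0.07205 = 13.6

L/D = 13.6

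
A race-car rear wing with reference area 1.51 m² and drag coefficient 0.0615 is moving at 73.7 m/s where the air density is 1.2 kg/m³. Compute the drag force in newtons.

Dynamic pressure q = ½ρv² = ½ × 1.2 × 73.7² = 3259 Pa.
D = q·S·CD = 3259 × 1.51 × 0.0615 = 303 N

D = 303 N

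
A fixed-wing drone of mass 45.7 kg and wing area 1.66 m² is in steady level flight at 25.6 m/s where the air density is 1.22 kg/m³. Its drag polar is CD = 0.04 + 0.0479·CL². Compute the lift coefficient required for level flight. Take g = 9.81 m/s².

Level flight ⇒ L = W = m·g = 45.7 × 9.81 = 448.32 N.
Dynamic pressure q = 0.5 × 1.22 × 25.6² = 399.8 Pa.
CL = W/(q·S) = 448.32 / (399.8 × 1.66) = 0.6756.

CL = 0.676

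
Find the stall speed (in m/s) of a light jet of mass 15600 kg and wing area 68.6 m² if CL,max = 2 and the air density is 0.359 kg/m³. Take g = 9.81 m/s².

Weight W = mg = 15600 × 9.81 = 1.53×10^5 N.
From L = ½ρV²S·CL,max = W: V_stall = √(2W/(ρSCL,max)) = √(2·1.53×10^5/(0.359·68.6·2))
V_stall = √6214 = 78.8 m/s

V_stall = 78.8 m/s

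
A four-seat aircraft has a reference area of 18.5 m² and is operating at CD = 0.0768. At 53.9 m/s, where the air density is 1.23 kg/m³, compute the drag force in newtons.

Dynamic pressure q = ½ρv² = ½ × 1.23 × 53.9² = 1787 Pa.
D = q·S·CD = 1787 × 18.5 × 0.0768 = 2540 N

D = 2540 N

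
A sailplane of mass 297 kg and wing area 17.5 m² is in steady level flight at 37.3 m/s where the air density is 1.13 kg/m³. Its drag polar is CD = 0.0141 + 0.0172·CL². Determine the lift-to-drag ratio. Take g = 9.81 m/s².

Level flight ⇒ L = W = m·g = 297 × 9.81 = 2913.6 N.
q = ½ρv² = ½ × 1.13 × 37.3² = 786.1 Pa.
CL = W/(q·S) = 2913.6 / (786.1 × 17.5) = 0.2118.
CD = 0.0141 + 0.0172 × 0.2118² = 0.01487.
L/D = CL/CD = 0.2118 / 0.01487 = 14.2

L/D = 14.2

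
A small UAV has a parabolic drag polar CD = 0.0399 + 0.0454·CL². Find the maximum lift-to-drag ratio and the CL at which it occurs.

(L/D)max = 11.7, at CL = 0.937

For CD = CD0 + K·CL², (L/D)max occurs at CL* = √(CD0/K) and equals 1/(2√(K·CD0)).
(L/D)max = 1/(2√(0.0454 × 0.0399)) = 1/(2 × 0.04256) = 11.7
CL* = √(0.0399/0.0454) = 0.937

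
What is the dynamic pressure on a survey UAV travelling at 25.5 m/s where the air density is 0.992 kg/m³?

q = 323 Pa

q = ½ρv² = ½ × 0.992 × 25.5² = 323 Pa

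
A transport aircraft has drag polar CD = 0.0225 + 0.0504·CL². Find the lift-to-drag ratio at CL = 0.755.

CD = 0.0225 + 0.0504 × 0.755² = 0.05123
L/D = CL/CD = 0.755 / 0.05123 = 14.7

L/D = 14.7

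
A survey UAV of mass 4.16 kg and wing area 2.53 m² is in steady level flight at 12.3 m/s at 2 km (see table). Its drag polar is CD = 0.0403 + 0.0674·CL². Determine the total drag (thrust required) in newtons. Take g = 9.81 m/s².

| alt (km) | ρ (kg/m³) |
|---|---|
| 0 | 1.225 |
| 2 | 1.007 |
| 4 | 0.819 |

At 2 km, from the table: ρ = 1.007 kg/m³.
Level flight ⇒ L = W = m·g = 4.16 × 9.81 = 40.81 N.
q = ½ρv² = ½ × 1.007 × 12.3² = 76.17 Pa.
CL = W/(q·S) = 40.81 / (76.17 × 2.53) = 0.2118.
CD = 0.0403 + 0.0674 × 0.2118² = 0.04332.
D = q·S·CD = 76.17 × 2.53 × 0.04332 = 8.349 N

D = 8.35 N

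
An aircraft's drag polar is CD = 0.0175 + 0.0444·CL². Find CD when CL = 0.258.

CD = 0.0205

CD = 0.0175 + 0.0444 × 0.258² = 0.0175 + 0.002955 = 0.0205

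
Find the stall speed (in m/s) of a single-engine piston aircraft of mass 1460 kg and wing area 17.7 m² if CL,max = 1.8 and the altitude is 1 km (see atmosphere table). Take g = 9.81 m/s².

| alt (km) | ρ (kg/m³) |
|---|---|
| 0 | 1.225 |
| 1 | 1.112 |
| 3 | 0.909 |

V_stall = 28.4 m/s

At 1 km, from the table: ρ = 1.112 kg/m³.
At stall, lift equals weight: L = W = m·g = 1460 × 9.81 = 14320 N.
V_stall = √(2W/(ρ·S·CL,max)) = √(2 × 14320 / (1.112 × 17.7 × 1.8))
V_stall = √808.5 = 28.4 m/s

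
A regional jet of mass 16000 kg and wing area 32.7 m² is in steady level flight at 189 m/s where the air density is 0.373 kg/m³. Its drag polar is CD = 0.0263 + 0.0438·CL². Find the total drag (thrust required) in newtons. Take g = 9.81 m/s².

In steady level flight, lift balances weight: W = mg = 16000 × 9.81 = 1.5696×10^5 N.
q = ½ρv² = ½ × 0.373 × 189² = 6662 Pa.
CL = W/(q·S) = 1.5696×10^5 / (6662 × 32.7) = 0.7205.
CD = 0.0263 + 0.0438 × 0.7205² = 0.04904.
D = q·S·CD = 6662 × 32.7 × 0.04904 = 10680 N

D = 10700 N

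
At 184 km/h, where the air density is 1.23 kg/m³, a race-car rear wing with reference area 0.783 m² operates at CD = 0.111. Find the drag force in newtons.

D = 140 N

Convert speed: v = 184 km/h ÷ 3.6 = 51.11 m/s.
D = ½ρv²S·CD = ½ × 1.23 × 51.11² × 0.783 × 0.111 = 140 N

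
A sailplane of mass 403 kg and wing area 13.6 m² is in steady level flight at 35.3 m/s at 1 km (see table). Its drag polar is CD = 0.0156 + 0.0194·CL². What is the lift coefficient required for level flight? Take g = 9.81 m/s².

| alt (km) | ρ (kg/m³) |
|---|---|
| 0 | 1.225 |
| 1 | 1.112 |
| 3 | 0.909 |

CL = 0.42

At 1 km, from the table: ρ = 1.112 kg/m³.
Level flight ⇒ L = W = m·g = 403 × 9.81 = 3953.4 N.
Dynamic pressure q = 0.5 × 1.112 × 35.3² = 692.8 Pa.
CL = 2W/(ρv²S) = 2×3953.4/(1.112×35.3²×13.6) = 0.4196.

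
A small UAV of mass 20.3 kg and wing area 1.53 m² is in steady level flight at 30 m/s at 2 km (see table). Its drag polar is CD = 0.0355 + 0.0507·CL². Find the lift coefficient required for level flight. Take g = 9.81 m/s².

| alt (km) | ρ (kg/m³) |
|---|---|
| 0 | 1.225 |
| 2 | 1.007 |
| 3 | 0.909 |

CL = 0.287

At 2 km, from the table: ρ = 1.007 kg/m³.
Weight W = mg = 20.3 × 9.81 = 199.14 N; in level flight L = W.
Dynamic pressure q = 0.5 × 1.007 × 30² = 453.1 Pa.
CL = W/(q·S) = 199.14 / (453.1 × 1.53) = 0.2872.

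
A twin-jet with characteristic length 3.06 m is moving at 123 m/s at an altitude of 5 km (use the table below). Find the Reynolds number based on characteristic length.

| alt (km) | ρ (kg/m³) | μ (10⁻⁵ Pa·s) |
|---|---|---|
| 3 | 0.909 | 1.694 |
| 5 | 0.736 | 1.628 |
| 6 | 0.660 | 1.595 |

At 5 km, from the table: ρ = 0.736 kg/m³, μ = 1.628×10⁻⁵ Pa·s.
Re = ρ·v·c/μ = 0.736 × 123 × 3.06 / (1.628×10⁻⁵) = 1.7×10^7

Re = 1.7×10^7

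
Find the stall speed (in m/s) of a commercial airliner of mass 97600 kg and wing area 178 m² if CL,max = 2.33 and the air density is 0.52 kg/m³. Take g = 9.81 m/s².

At stall, lift equals weight: L = W = m·g = 97600 × 9.81 = 9.575×10^5 N.
V_stall = √(2W/(ρ·S·CL,max)) = √(2 × 9.575×10^5 / (0.52 × 178 × 2.33))
V_stall = √8879 = 94.2 m/s

V_stall = 94.2 m/s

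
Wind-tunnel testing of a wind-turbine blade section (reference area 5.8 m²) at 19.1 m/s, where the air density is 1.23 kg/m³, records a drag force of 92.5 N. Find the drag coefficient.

From D = ½ρv²S·CD, rearranging gives CD = 2D/(ρv²S).
CD = 2 × 92.5 / (1.23 × 19.1² × 5.8) = 0.0711

CD = 0.0711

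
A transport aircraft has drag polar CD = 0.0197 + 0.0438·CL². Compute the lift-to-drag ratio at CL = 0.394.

CD = 0.0197 + 0.0438 × 0.394² = 0.0265
L/D = CL/CD = 0.394 / 0.0265 = 14.9

L/D = 14.9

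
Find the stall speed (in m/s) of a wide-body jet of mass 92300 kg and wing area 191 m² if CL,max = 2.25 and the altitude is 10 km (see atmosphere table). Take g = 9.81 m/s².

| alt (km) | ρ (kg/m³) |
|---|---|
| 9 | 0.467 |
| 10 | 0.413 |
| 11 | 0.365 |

At 10 km, from the table: ρ = 0.413 kg/m³.
At stall, lift equals weight: L = W = m·g = 92300 × 9.81 = 9.055×10^5 N.
From L = ½ρV²S·CL,max = W: V_stall = √(2W/(ρSCL,max)) = √(2·9.055×10^5/(0.413·191·2.25))
V_stall = √10200 = 101 m/s

V_stall = 101 m/s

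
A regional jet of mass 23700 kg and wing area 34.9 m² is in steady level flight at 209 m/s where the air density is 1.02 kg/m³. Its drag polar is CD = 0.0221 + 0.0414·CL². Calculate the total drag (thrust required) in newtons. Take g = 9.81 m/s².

Level flight ⇒ L = W = m·g = 23700 × 9.81 = 2.325×10^5 N.
q = ½ρv² = ½ × 1.02 × 209² = 22280 Pa.
CL = W/(q·S) = 2.325×10^5 / (22280 × 34.9) = 0.299.
CD = 0.0221 + 0.0414 × 0.299² = 0.0258.
D = q·S·CD = 22280 × 34.9 × 0.0258 = 20060 N

D = 20100 N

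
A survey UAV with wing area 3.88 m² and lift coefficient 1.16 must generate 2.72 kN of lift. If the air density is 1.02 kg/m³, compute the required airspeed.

L = ½ρv²S·CL ⇒ v = √(2L/(ρ·S·CL))
v = √(2 × 2720 / (1.02 × 3.88 × 1.16)) = √1185 = 34.4 m/s

v = 34.4 m/s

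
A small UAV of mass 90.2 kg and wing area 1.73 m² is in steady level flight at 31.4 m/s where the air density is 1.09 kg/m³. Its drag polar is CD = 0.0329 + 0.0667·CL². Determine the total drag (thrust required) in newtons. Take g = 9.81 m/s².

In steady level flight, lift balances weight: W = mg = 90.2 × 9.81 = 884.86 N.
Dynamic pressure q = 0.5 × 1.09 × 31.4² = 537.3 Pa.
CL = 2W/(ρv²S) = 2×884.86/(1.09×31.4²×1.73) = 0.9519.
CD = 0.0329 + 0.0667 × 0.9519² = 0.09333.
D = q·S·CD = 537.3 × 1.73 × 0.09333 = 86.76 N

D = 86.8 N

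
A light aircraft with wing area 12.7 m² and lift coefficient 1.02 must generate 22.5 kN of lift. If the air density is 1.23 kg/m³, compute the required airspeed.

v = 53.1 m/s

L = ½ρv²S·CL ⇒ v = √(2L/(ρ·S·CL))
v = √(2 × 22500 / (1.23 × 12.7 × 1.02)) = √2824 = 53.1 m/s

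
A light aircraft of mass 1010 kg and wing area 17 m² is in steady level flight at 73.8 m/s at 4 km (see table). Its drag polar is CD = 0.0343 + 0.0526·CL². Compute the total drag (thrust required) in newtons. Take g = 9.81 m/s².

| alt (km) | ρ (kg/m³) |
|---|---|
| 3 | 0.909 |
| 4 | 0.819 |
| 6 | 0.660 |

D = 1440 N

At 4 km, from the table: ρ = 0.819 kg/m³.
In steady level flight, lift balances weight: W = mg = 1010 × 9.81 = 9908.1 N.
q = ½ρv² = ½ × 0.819 × 73.8² = 2230 Pa.
Required CL = L/(qS) = 9908.1/(2230·17) = 0.2613.
CD = 0.0343 + 0.0526 × 0.2613² = 0.03789.
D = q·S·CD = 2230 × 17 × 0.03789 = 1437 N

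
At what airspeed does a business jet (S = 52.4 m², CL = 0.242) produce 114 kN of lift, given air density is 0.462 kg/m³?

v = 197 m/s

L = ½ρv²S·CL ⇒ v = √(2L/(ρ·S·CL))
v = √(2 × 1.14×10^5 / (0.462 × 52.4 × 0.242)) = √38920 = 197 m/s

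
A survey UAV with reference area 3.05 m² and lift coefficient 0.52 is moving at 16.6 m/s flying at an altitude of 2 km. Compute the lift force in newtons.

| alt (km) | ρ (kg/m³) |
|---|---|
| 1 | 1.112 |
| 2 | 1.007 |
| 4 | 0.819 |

L = 220 N

At 2 km, from the table: ρ = 1.007 kg/m³.
L = ½ρv²S·CL = ½ × 1.007 × 16.6² × 3.05 × 0.52 = 220 N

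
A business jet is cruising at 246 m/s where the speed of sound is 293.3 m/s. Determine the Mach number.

M = v/a = 246 / 293.3 = 0.839

M = 0.839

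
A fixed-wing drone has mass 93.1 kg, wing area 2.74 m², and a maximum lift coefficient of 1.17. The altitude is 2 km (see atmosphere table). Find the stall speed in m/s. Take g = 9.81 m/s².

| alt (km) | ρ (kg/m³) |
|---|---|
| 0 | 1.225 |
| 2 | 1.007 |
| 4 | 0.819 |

At 2 km, from the table: ρ = 1.007 kg/m³.
At stall, lift equals weight: L = W = m·g = 93.1 × 9.81 = 913.3 N.
V_stall = √(2W/(ρ·S·CL,max)) = √(2 × 913.3 / (1.007 × 2.74 × 1.17))
V_stall = √565.8 = 23.8 m/s

V_stall = 23.8 m/s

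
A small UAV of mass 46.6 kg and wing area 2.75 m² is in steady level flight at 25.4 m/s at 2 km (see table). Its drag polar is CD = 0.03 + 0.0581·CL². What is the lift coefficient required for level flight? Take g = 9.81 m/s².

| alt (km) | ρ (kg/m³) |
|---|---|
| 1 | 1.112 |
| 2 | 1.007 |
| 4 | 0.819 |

CL = 0.512

At 2 km, from the table: ρ = 1.007 kg/m³.
Level flight ⇒ L = W = m·g = 46.6 × 9.81 = 457.15 N.
q = ½ρv² = ½ × 1.007 × 25.4² = 324.8 Pa.
Required CL = L/(qS) = 457.15/(324.8·2.75) = 0.5117.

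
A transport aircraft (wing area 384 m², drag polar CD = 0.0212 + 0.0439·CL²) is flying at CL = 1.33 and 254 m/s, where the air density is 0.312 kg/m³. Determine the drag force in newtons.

D = 3.82×10^5 N

CD = 0.0212 + 0.0439 × 1.33² = 0.09885
D = ½ρv²S·CD = ½ × 0.312 × 254² × 384 × 0.09885 = 3.82×10^5 N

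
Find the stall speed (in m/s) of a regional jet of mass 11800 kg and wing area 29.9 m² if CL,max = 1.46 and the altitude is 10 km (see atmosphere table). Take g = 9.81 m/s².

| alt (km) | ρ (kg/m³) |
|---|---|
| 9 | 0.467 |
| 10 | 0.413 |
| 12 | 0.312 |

V_stall = 113 m/s

At 10 km, from the table: ρ = 0.413 kg/m³.
At stall, lift equals weight: L = W = m·g = 11800 × 9.81 = 1.158×10^5 N.
From L = ½ρV²S·CL,max = W: V_stall = √(2W/(ρSCL,max)) = √(2·1.158×10^5/(0.413·29.9·1.46))
V_stall = √12840 = 113 m/s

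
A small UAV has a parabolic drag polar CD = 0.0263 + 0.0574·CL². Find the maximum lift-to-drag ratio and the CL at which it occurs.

(L/D)max = 12.9, at CL = 0.677

For CD = CD0 + K·CL², (L/D)max occurs at CL* = √(CD0/K) and equals 1/(2√(K·CD0)).
(L/D)max = 1/(2√(0.0574 × 0.0263)) = 1/(2 × 0.03885) = 12.9
CL* = √(0.0263/0.0574) = 0.677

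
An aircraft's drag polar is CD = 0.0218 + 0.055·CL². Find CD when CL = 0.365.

CD = 0.0291

CD = 0.0218 + 0.055 × 0.365² = 0.0218 + 0.007327 = 0.0291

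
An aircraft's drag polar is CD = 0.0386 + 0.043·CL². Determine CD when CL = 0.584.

CD = 0.0386 + 0.043 × 0.584² = 0.0386 + 0.01467 = 0.0533

CD = 0.0533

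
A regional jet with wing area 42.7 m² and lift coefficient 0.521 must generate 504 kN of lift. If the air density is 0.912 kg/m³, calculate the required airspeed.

L = ½ρv²S·CL ⇒ v = √(2L/(ρ·S·CL))
v = √(2 × 5.04×10^5 / (0.912 × 42.7 × 0.521)) = √49680 = 223 m/s

v = 223 m/s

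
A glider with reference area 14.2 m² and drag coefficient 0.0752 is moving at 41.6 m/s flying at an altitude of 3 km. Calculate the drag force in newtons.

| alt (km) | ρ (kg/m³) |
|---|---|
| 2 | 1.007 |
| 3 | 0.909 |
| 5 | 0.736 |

At 3 km, from the table: ρ = 0.909 kg/m³.
D = ½ρv²S·CD = ½ × 0.909 × 41.6² × 14.2 × 0.0752 = 840 N

D = 840 N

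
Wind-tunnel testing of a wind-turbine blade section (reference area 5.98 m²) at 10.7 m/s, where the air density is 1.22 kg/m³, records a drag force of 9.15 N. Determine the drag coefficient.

From D = ½ρv²S·CD, rearranging gives CD = 2D/(ρv²S).
CD = 2 × 9.15 / (1.22 × 10.7² × 5.98) = 0.0219

CD = 0.0219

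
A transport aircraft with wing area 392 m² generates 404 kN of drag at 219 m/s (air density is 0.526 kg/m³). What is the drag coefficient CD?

CD = 0.0817

From D = ½ρv²S·CD, rearranging gives CD = 2D/(ρv²S).
CD = 2 × 4.04×10^5 / (0.526 × 219² × 392) = 0.0817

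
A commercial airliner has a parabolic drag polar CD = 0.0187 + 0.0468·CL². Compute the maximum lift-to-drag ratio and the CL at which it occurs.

For CD = CD0 + K·CL², (L/D)max occurs at CL* = √(CD0/K) and equals 1/(2√(K·CD0)).
(L/D)max = 1/(2√(0.0468 × 0.0187)) = 1/(2 × 0.02958) = 16.9
CL* = √(0.0187/0.0468) = 0.632

(L/D)max = 16.9, at CL = 0.632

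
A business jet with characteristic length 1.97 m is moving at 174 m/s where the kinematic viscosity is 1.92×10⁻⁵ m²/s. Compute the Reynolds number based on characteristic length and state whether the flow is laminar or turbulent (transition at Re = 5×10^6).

Re = 1.79×10^7 (turbulent)

Re = v·c/ν = 174 × 1.97 / (1.92×10⁻⁵) = 1.79×10^7
Since 1.79×10^7 > 5×10^6, the flow is turbulent.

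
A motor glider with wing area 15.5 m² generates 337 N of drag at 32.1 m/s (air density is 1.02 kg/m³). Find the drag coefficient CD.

CD = 0.0414

From D = ½ρv²S·CD, rearranging gives CD = 2D/(ρv²S).
CD = 2 × 337 / (1.02 × 32.1² × 15.5) = 0.0414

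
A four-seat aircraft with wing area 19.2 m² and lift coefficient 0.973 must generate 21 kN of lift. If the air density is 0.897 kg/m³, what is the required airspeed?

v = 50.1 m/s

L = ½ρv²S·CL ⇒ v = √(2L/(ρ·S·CL))
v = √(2 × 21000 / (0.897 × 19.2 × 0.973)) = √2506 = 50.1 m/s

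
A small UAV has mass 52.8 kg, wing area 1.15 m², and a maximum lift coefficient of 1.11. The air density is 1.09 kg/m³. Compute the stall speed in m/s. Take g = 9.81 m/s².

V_stall = 27.3 m/s

At stall, lift equals weight: L = W = m·g = 52.8 × 9.81 = 518 N.
V_stall = √(2W/(ρ·S·CL,max)) = √(2 × 518 / (1.09 × 1.15 × 1.11))
V_stall = √744.5 = 27.3 m/s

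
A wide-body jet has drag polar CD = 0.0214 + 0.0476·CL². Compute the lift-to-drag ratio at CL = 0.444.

CD = 0.0214 + 0.0476 × 0.444² = 0.03078
L/D = CL/CD = 0.444 / 0.03078 = 14.4

L/D = 14.4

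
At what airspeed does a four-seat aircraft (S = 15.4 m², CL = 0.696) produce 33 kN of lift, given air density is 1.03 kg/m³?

L = ½ρv²S·CL ⇒ v = √(2L/(ρ·S·CL))
v = √(2 × 33000 / (1.03 × 15.4 × 0.696)) = √5978 = 77.3 m/s

v = 77.3 m/s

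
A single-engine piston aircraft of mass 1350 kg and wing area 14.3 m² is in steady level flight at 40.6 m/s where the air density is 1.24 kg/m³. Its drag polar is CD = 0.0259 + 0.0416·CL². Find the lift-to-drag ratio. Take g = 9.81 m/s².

Level flight ⇒ L = W = m·g = 1350 × 9.81 = 13244 N.
Dynamic pressure q = 0.5 × 1.24 × 40.6² = 1022 Pa.
CL = 2W/(ρv²S) = 2×13244/(1.24×40.6²×14.3) = 0.9062.
CD = 0.0259 + 0.0416 × 0.9062² = 0.06006.
L/D = CL/CD = 0.9062 / 0.06006 = 15.1

L/D = 15.1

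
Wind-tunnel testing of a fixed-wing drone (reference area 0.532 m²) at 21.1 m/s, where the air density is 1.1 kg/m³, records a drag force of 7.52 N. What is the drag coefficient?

From D = ½ρv²S·CD, rearranging gives CD = 2D/(ρv²S).
CD = 2 × 7.52 / (1.1 × 21.1² × 0.532) = 0.0577

CD = 0.0577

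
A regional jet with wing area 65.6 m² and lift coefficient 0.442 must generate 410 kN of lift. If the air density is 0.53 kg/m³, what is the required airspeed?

L = ½ρv²S·CL ⇒ v = √(2L/(ρ·S·CL))
v = √(2 × 4.1×10^5 / (0.53 × 65.6 × 0.442)) = √53360 = 231 m/s

v = 231 m/s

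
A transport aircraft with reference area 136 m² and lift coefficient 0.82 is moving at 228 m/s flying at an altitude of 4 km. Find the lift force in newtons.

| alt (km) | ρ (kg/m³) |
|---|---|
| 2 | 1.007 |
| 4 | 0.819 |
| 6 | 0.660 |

L = 2.37×10^6 N

At 4 km, from the table: ρ = 0.819 kg/m³.
L = ½ρv²S·CL = ½ × 0.819 × 228² × 136 × 0.82 = 2.37×10^6 N ≈ 2370 kN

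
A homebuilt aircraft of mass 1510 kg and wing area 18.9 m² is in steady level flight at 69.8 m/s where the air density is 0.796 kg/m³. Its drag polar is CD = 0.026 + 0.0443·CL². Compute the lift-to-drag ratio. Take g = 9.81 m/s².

In steady level flight, lift balances weight: W = mg = 1510 × 9.81 = 14813 N.
Dynamic pressure q = 0.5 × 0.796 × 69.8² = 1939 Pa.
CL = 2W/(ρv²S) = 2×14813/(0.796×69.8²×18.9) = 0.4042.
CD = 0.026 + 0.0443 × 0.4042² = 0.03324.
L/D = CL/CD = 0.4042 / 0.03324 = 12.2

L/D = 12.2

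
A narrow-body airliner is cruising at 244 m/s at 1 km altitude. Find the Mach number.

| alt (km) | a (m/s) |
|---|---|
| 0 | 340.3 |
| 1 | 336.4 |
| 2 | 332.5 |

M = 0.725

At 1 km, from the table: a = 336.4 m/s.
M = v/a = 244 / 336.4 = 0.725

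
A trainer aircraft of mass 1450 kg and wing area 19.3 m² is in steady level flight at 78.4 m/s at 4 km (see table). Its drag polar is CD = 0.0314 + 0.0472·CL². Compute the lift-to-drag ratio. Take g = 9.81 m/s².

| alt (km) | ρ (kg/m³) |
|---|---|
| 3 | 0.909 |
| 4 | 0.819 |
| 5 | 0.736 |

L/D = 8.26

At 4 km, from the table: ρ = 0.819 kg/m³.
In steady level flight, lift balances weight: W = mg = 1450 × 9.81 = 14224 N.
q = ½ρv² = ½ × 0.819 × 78.4² = 2517 Pa.
CL = W/(q·S) = 14224 / (2517 × 19.3) = 0.2928.
CD = 0.0314 + 0.0472 × 0.2928² = 0.03545.
L/D = CL/CD = 0.2928 / 0.03545 = 8.26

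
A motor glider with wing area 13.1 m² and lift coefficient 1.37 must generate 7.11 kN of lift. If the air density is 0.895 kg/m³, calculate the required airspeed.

v = 29.8 m/s

L = ½ρv²S·CL ⇒ v = √(2L/(ρ·S·CL))
v = √(2 × 7110 / (0.895 × 13.1 × 1.37)) = √885.3 = 29.8 m/s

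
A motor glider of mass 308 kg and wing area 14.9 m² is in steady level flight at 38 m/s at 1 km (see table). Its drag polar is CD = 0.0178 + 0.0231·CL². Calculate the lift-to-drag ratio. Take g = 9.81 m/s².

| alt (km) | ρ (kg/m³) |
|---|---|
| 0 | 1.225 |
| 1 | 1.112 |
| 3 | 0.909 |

L/D = 13.1

At 1 km, from the table: ρ = 1.112 kg/m³.
In steady level flight, lift balances weight: W = mg = 308 × 9.81 = 3021.5 N.
Dynamic pressure q = 0.5 × 1.112 × 38² = 802.9 Pa.
CL = 2W/(ρv²S) = 2×3021.5/(1.112×38²×14.9) = 0.2526.
CD = 0.0178 + 0.0231 × 0.2526² = 0.01927.
L/D = CL/CD = 0.2526 / 0.01927 = 13.1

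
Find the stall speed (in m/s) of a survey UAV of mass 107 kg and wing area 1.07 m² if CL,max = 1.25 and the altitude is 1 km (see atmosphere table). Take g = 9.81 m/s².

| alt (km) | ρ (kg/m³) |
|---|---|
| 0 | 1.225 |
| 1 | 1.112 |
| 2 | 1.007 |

V_stall = 37.6 m/s

At 1 km, from the table: ρ = 1.112 kg/m³.
Stall occurs when L = W at CL,max. W = mg = 107 × 9.81 = 1050 N.
V_stall = √(2W/(ρ·S·CL,max)) = √(2 × 1050 / (1.112 × 1.07 × 1.25))
V_stall = √1412 = 37.6 m/s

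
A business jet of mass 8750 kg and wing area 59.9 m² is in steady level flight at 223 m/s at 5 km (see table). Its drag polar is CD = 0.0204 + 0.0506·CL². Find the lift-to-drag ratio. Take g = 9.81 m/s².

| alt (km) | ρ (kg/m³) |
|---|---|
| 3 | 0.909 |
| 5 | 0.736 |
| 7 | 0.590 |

At 5 km, from the table: ρ = 0.736 kg/m³.
Level flight ⇒ L = W = m·g = 8750 × 9.81 = 85838 N.
Dynamic pressure q = 0.5 × 0.736 × 223² = 18300 Pa.
Required CL = L/(qS) = 85838/(18300·59.9) = 0.07831.
CD = 0.0204 + 0.0506 × 0.07831² = 0.02071.
L/D = CL/CD = 0.07831 / 0.02071 = 3.78

L/D = 3.78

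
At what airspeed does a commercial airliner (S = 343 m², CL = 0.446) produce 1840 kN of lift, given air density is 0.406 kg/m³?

v = 243 m/s

L = ½ρv²S·CL ⇒ v = √(2L/(ρ·S·CL))
v = √(2 × 1.84×10^6 / (0.406 × 343 × 0.446)) = √59250 = 243 m/s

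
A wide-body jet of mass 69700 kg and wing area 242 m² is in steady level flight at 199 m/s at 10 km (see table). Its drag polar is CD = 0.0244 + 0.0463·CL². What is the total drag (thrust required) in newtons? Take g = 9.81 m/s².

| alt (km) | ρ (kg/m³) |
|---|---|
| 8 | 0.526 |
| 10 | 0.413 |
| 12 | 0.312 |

At 10 km, from the table: ρ = 0.413 kg/m³.
In steady level flight, lift balances weight: W = mg = 69700 × 9.81 = 6.8376×10^5 N.
q = ½ρv² = ½ × 0.413 × 199² = 8178 Pa.
Required CL = L/(qS) = 6.8376×10^5/(8178·242) = 0.3455.
CD = 0.0244 + 0.0463 × 0.3455² = 0.02993.
D = q·S·CD = 8178 × 242 × 0.02993 = 59230 N

D = 59200 N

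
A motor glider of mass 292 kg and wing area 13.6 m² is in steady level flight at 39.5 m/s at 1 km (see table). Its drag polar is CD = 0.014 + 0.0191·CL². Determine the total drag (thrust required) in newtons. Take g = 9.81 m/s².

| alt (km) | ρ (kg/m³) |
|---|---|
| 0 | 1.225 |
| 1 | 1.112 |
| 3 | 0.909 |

At 1 km, from the table: ρ = 1.112 kg/m³.
Level flight ⇒ L = W = m·g = 292 × 9.81 = 2864.5 N.
q = ½ρv² = ½ × 1.112 × 39.5² = 867.5 Pa.
CL = 2W/(ρv²S) = 2×2864.5/(1.112×39.5²×13.6) = 0.2428.
CD = 0.014 + 0.0191 × 0.2428² = 0.01513.
D = q·S·CD = 867.5 × 13.6 × 0.01513 = 178.5 N

D = 178 N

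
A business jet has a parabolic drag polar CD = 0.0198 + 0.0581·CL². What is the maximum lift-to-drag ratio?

(L/D)max = 14.7

For CD = CD0 + K·CL², (L/D)max occurs at CL* = √(CD0/K) and equals 1/(2√(K·CD0)).
(L/D)max = 1/(2√(0.0581 × 0.0198)) = 1/(2 × 0.03392) = 14.7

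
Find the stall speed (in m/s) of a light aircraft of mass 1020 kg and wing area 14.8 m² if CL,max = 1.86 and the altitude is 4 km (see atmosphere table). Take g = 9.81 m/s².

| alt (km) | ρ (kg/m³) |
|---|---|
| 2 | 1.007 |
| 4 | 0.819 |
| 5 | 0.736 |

At 4 km, from the table: ρ = 0.819 kg/m³.
Stall occurs when L = W at CL,max. W = mg = 1020 × 9.81 = 10010 N.
V_stall = √(2W/(ρ·S·CL,max)) = √(2 × 10010 / (0.819 × 14.8 × 1.86))
V_stall = √887.6 = 29.8 m/s

V_stall = 29.8 m/s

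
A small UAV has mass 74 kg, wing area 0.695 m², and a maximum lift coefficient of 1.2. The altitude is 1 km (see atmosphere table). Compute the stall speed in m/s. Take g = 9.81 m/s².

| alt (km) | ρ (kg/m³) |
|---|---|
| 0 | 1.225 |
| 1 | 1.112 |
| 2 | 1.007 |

V_stall = 39.6 m/s

At 1 km, from the table: ρ = 1.112 kg/m³.
Weight W = mg = 74 × 9.81 = 725.9 N.
From L = ½ρV²S·CL,max = W: V_stall = √(2W/(ρSCL,max)) = √(2·725.9/(1.112·0.695·1.2))
V_stall = √1566 = 39.6 m/s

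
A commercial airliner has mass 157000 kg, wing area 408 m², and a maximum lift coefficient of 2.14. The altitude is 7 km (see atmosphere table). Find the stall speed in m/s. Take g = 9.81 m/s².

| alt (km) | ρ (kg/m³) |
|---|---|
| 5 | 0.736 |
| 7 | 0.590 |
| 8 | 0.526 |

At 7 km, from the table: ρ = 0.590 kg/m³.
Weight W = mg = 157000 × 9.81 = 1.54×10^6 N.
From L = ½ρV²S·CL,max = W: V_stall = √(2W/(ρSCL,max)) = √(2·1.54×10^6/(0.59·408·2.14))
V_stall = √5980 = 77.3 m/s

V_stall = 77.3 m/s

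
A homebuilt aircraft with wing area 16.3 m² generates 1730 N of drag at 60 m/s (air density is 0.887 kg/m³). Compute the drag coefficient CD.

From D = ½ρv²S·CD, rearranging gives CD = 2D/(ρv²S).
CD = 2 × 1730 / (0.887 × 60² × 16.3) = 0.0665

CD = 0.0665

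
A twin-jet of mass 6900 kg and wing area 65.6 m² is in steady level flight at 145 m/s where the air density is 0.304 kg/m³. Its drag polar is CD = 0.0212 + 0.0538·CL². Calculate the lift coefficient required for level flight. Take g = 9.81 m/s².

Weight W = mg = 6900 × 9.81 = 67689 N; in level flight L = W.
Dynamic pressure q = 0.5 × 0.304 × 145² = 3196 Pa.
CL = W/(q·S) = 67689 / (3196 × 65.6) = 0.3229.

CL = 0.323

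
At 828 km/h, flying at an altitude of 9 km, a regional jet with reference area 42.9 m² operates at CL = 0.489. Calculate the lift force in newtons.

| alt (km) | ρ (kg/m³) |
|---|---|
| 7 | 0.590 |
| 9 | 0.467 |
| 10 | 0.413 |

At 9 km, from the table: ρ = 0.467 kg/m³.
Convert speed: v = 828 km/h ÷ 3.6 = 230 m/s.
Dynamic pressure q = ½ρv² = ½ × 0.467 × 230² = 12350 Pa.
L = q·S·CL = 12350 × 42.9 × 0.489 = 2.59×10^5 N ≈ 259 kN

L = 2.59×10^5 N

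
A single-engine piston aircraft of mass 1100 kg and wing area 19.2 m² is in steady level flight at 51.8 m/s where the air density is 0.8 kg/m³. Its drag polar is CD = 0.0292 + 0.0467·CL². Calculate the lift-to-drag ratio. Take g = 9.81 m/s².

Weight W = mg = 1100 × 9.81 = 10791 N; in level flight L = W.
q = ½ρv² = ½ × 0.8 × 51.8² = 1073 Pa.
Required CL = L/(qS) = 10791/(1073·19.2) = 0.5236.
CD = 0.0292 + 0.0467 × 0.5236² = 0.04201.
L/D = CL/CD = 0.5236 / 0.04201 = 12.5

L/D = 12.5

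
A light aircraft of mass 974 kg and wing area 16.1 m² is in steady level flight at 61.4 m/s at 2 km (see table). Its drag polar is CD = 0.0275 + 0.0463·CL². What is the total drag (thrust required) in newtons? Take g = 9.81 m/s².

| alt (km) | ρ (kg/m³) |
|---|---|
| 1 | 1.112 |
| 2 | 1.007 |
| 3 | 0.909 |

At 2 km, from the table: ρ = 1.007 kg/m³.
Weight W = mg = 974 × 9.81 = 9554.9 N; in level flight L = W.
q = ½ρv² = ½ × 1.007 × 61.4² = 1898 Pa.
Required CL = L/(qS) = 9554.9/(1898·16.1) = 0.3127.
CD = 0.0275 + 0.0463 × 0.3127² = 0.03203.
D = q·S·CD = 1898 × 16.1 × 0.03203 = 978.7 N

D = 979 N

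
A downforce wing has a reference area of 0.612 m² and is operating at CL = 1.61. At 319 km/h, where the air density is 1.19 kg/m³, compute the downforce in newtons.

L = 4600 N

Convert speed: v = 319 km/h ÷ 3.6 = 88.61 m/s.
Dynamic pressure q = ½ρv² = ½ × 1.19 × 88.61² = 4672 Pa.
L = q·S·CL = 4672 × 0.612 × 1.61 = 4600 N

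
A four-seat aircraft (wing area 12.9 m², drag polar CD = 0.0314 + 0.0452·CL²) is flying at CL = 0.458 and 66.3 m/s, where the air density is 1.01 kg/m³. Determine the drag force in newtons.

CD = 0.0314 + 0.0452 × 0.458² = 0.04088
D = ½ρv²S·CD = ½ × 1.01 × 66.3² × 12.9 × 0.04088 = 1170 N

D = 1170 N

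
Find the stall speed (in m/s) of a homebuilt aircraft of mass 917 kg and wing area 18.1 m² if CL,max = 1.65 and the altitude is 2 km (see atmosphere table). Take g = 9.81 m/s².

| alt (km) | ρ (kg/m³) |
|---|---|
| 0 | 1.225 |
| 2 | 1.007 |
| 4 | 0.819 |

V_stall = 24.5 m/s

At 2 km, from the table: ρ = 1.007 kg/m³.
Stall occurs when L = W at CL,max. W = mg = 917 × 9.81 = 8996 N.
V_stall = √(2W/(ρ·S·CL,max)) = √(2 × 8996 / (1.007 × 18.1 × 1.65))
V_stall = √598.2 = 24.5 m/s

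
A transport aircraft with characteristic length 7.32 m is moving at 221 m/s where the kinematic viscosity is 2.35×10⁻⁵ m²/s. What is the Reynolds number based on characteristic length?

Re = 6.88×10^7

Re = v·c/ν = 221 × 7.32 / (2.35×10⁻⁵) = 6.88×10^7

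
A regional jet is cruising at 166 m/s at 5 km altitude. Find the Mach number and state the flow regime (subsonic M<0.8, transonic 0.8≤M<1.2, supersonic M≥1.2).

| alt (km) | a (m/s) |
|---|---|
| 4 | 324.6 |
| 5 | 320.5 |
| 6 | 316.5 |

At 5 km, from the table: a = 320.5 m/s.
M = v/a = 166 / 320.5 = 0.518
M = 0.518 → subsonic.

M = 0.518 (subsonic)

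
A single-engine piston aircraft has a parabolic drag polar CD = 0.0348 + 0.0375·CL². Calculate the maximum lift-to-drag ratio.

(L/D)max = 13.8

For CD = CD0 + K·CL², (L/D)max occurs at CL* = √(CD0/K) and equals 1/(2√(K·CD0)).
(L/D)max = 1/(2√(0.0375 × 0.0348)) = 1/(2 × 0.03612) = 13.8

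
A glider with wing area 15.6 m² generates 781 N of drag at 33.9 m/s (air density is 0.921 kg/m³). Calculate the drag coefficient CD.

From D = ½ρv²S·CD, rearranging gives CD = 2D/(ρv²S).
CD = 2 × 781 / (0.921 × 33.9² × 15.6) = 0.0946

CD = 0.0946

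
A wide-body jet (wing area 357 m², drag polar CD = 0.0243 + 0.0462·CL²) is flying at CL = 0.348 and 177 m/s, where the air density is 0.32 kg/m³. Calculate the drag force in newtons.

D = 53500 N

CD = 0.0243 + 0.0462 × 0.348² = 0.0299
D = ½ρv²S·CD = ½ × 0.32 × 177² × 357 × 0.0299 = 53500 N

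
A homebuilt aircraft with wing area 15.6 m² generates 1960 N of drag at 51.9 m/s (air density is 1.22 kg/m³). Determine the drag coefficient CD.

From D = ½ρv²S·CD, rearranging gives CD = 2D/(ρv²S).
CD = 2 × 1960 / (1.22 × 51.9² × 15.6) = 0.0765

CD = 0.0765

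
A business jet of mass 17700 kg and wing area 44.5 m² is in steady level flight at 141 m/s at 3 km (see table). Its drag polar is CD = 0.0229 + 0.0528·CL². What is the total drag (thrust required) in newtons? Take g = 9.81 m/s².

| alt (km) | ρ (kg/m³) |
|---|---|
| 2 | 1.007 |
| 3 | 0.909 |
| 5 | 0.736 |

D = 13200 N

At 3 km, from the table: ρ = 0.909 kg/m³.
Level flight ⇒ L = W = m·g = 17700 × 9.81 = 1.7364×10^5 N.
Dynamic pressure q = 0.5 × 0.909 × 141² = 9036 Pa.
Required CL = L/(qS) = 1.7364×10^5/(9036·44.5) = 0.4318.
CD = 0.0229 + 0.0528 × 0.4318² = 0.03275.
D = q·S·CD = 9036 × 44.5 × 0.03275 = 13170 N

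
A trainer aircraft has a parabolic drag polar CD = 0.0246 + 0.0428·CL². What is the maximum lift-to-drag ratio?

For CD = CD0 + K·CL², (L/D)max occurs at CL* = √(CD0/K) and equals 1/(2√(K·CD0)).
(L/D)max = 1/(2√(0.0428 × 0.0246)) = 1/(2 × 0.03245) = 15.4

(L/D)max = 15.4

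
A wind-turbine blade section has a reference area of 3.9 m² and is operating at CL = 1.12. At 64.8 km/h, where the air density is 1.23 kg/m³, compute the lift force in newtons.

L = 870 N

Convert speed: v = 64.8 km/h ÷ 3.6 = 18 m/s.
Dynamic pressure q = ½ρv² = ½ × 1.23 × 18² = 199.3 Pa.
L = q·S·CL = 199.3 × 3.9 × 1.12 = 870 N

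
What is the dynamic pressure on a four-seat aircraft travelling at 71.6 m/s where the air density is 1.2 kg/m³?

q = ½ρv² = ½ × 1.2 × 71.6² = 3080 Pa

q = 3080 Pa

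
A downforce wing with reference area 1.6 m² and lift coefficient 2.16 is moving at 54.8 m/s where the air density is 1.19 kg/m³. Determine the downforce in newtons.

L = 6180 N

L = ½ρv²S·CL = ½ × 1.19 × 54.8² × 1.6 × 2.16 = 6180 N ≈ 6.18 kN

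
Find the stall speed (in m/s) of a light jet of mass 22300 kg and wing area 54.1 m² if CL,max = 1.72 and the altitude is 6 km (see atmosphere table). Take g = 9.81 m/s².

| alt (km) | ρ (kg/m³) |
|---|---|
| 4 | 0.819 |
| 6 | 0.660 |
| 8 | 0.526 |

V_stall = 84.4 m/s

At 6 km, from the table: ρ = 0.660 kg/m³.
At stall, lift equals weight: L = W = m·g = 22300 × 9.81 = 2.188×10^5 N.
From L = ½ρV²S·CL,max = W: V_stall = √(2W/(ρSCL,max)) = √(2·2.188×10^5/(0.66·54.1·1.72))
V_stall = √7124 = 84.4 m/s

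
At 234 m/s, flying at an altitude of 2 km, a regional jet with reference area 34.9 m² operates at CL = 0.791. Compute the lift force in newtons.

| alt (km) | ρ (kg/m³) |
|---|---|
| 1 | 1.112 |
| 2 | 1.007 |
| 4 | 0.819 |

L = 7.61×10^5 N

At 2 km, from the table: ρ = 1.007 kg/m³.
Dynamic pressure q = ½ρv² = ½ × 1.007 × 234² = 27570 Pa.
L = q·S·CL = 27570 × 34.9 × 0.791 = 7.61×10^5 N ≈ 761 kN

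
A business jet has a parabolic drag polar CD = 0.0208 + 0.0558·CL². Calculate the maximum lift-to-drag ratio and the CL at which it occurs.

(L/D)max = 14.7, at CL = 0.611

For CD = CD0 + K·CL², (L/D)max occurs at CL* = √(CD0/K) and equals 1/(2√(K·CD0)).
(L/D)max = 1/(2√(0.0558 × 0.0208)) = 1/(2 × 0.03407) = 14.7
CL* = √(0.0208/0.0558) = 0.611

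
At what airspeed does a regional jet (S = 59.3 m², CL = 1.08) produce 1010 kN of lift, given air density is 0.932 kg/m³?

L = ½ρv²S·CL ⇒ v = √(2L/(ρ·S·CL))
v = √(2 × 1.01×10^6 / (0.932 × 59.3 × 1.08)) = √33840 = 184 m/s

v = 184 m/s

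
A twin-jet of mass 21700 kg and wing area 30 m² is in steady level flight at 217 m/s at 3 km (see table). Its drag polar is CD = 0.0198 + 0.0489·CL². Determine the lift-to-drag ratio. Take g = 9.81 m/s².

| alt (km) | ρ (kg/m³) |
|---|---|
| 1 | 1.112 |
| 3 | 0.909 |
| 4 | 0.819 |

At 3 km, from the table: ρ = 0.909 kg/m³.
In steady level flight, lift balances weight: W = mg = 21700 × 9.81 = 2.1288×10^5 N.
Dynamic pressure q = 0.5 × 0.909 × 217² = 21400 Pa.
CL = 2W/(ρv²S) = 2×2.1288×10^5/(0.909×217²×30) = 0.3316.
CD = 0.0198 + 0.0489 × 0.3316² = 0.02518.
L/D = CL/CD = 0.3316 / 0.02518 = 13.2

L/D = 13.2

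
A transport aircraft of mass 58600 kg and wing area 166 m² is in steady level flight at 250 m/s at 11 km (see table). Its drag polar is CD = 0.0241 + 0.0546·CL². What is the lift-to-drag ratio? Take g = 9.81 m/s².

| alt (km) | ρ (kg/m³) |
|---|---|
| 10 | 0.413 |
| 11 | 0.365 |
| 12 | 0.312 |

L/D = 10.4

At 11 km, from the table: ρ = 0.365 kg/m³.
In steady level flight, lift balances weight: W = mg = 58600 × 9.81 = 5.7487×10^5 N.
q = ½ρv² = ½ × 0.365 × 250² = 11410 Pa.
CL = 2W/(ρv²S) = 2×5.7487×10^5/(0.365×250²×166) = 0.3036.
CD = 0.0241 + 0.0546 × 0.3036² = 0.02913.
L/D = CL/CD = 0.3036 / 0.02913 = 10.4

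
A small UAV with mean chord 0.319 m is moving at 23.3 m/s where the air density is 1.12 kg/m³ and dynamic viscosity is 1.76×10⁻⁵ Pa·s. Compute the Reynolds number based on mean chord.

Re = ρ·v·c/μ = 1.12 × 23.3 × 0.319 / (1.76×10⁻⁵) = 4.73×10^5

Re = 4.73×10^5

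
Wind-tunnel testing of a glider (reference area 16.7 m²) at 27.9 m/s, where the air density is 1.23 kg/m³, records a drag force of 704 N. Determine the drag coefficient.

From D = ½ρv²S·CD, rearranging gives CD = 2D/(ρv²S).
CD = 2 × 704 / (1.23 × 27.9² × 16.7) = 0.0881

CD = 0.0881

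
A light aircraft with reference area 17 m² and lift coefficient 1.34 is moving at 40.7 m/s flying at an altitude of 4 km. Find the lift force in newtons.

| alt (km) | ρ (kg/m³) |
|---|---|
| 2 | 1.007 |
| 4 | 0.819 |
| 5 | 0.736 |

At 4 km, from the table: ρ = 0.819 kg/m³.
L = ½ρv²S·CL = ½ × 0.819 × 40.7² × 17 × 1.34 = 15500 N ≈ 15.5 kN

L = 15500 N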